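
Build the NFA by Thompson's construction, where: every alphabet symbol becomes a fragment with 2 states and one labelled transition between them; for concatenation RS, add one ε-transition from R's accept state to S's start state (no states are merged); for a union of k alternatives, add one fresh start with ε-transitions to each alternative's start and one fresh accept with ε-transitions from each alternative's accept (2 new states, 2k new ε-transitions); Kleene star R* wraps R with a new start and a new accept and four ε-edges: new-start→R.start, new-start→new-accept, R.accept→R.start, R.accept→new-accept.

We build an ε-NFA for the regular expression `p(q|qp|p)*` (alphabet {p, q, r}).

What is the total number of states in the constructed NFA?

Building bottom-up:
Each of the 5 symbol leaves contributes a 2-state fragment.
  qp = 4 states
  q|qp|p = 10 states
  (q|qp|p)* = 12 states
  p(q|qp|p)* = 14 states

14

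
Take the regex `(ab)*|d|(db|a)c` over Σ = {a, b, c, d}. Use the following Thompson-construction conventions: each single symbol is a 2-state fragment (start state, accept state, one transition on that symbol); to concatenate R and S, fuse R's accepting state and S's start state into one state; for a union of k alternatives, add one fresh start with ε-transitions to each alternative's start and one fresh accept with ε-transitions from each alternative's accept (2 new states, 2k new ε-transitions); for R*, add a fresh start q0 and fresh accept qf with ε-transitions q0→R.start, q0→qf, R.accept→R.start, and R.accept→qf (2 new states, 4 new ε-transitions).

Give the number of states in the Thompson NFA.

Per subexpression:
Each of the 7 symbol leaves contributes a 2-state fragment.
  ab → 3 states
  (ab)* → 5 states
  db → 3 states
  db|a → 7 states
  (db|a)c → 8 states
  (ab)*|d|(db|a)c → 17 states

17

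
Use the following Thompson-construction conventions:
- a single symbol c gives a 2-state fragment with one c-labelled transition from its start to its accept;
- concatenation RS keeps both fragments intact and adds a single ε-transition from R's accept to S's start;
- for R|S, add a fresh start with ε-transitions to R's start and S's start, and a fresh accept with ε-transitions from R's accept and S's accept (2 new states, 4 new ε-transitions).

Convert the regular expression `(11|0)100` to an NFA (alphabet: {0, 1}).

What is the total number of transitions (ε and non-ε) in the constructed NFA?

14

Recursing over subexpressions:
Each of the 6 symbol leaves contributes 1 transition (1 symbol, 0 ε).
  11 → 3 transitions (2 symbol, 1 ε)
  11|0 → 8 transitions (3 symbol, 5 ε)
  (11|0)100 → 14 transitions (6 symbol, 8 ε)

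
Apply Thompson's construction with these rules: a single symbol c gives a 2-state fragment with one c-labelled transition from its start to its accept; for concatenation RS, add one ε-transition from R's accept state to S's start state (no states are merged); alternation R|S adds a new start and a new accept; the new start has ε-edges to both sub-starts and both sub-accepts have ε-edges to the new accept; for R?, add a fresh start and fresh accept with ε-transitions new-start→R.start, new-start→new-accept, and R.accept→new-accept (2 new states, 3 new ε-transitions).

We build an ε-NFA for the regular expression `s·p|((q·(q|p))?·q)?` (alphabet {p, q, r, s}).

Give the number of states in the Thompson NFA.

By structural recursion:
Each of the 6 symbol leaves contributes a 2-state fragment.
  s·p → 4 states
  q|p → 6 states
  q·(q|p) → 8 states
  (q·(q|p))? → 10 states
  (q·(q|p))?·q → 12 states
  ((q·(q|p))?·q)? → 14 states
  s·p|((q·(q|p))?·q)? → 20 states

20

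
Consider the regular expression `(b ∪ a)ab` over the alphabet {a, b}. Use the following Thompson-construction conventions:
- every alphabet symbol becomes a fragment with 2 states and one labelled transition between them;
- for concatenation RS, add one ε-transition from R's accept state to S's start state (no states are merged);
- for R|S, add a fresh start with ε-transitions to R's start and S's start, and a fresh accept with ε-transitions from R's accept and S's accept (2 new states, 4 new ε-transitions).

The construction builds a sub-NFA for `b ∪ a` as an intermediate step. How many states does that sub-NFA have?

Fragment for `b ∪ a`:
Each of the 2 symbol leaves contributes a 2-state fragment.
  b ∪ a — 6 states

6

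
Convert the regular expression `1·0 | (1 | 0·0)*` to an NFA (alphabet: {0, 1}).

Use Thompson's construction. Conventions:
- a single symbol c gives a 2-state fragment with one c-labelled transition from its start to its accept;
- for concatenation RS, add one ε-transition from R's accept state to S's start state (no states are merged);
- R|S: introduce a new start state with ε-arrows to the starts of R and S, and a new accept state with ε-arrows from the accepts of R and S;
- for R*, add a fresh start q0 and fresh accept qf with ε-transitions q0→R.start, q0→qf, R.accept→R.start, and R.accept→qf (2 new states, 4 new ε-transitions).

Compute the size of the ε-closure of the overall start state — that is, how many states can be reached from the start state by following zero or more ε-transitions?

8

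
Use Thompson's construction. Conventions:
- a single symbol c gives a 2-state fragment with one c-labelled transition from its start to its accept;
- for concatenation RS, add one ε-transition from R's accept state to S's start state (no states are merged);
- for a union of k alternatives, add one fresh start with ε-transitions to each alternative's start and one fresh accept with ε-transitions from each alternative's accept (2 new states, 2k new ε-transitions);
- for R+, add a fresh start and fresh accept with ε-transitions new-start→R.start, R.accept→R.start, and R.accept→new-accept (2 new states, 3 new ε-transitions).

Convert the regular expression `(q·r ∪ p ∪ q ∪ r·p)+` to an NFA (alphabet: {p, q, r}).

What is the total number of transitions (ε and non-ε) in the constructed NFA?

19

Building bottom-up:
Each of the 6 symbol leaves contributes 1 transition (1 symbol, 0 ε).
  q·r → 3 transitions (2 symbol, 1 ε)
  r·p → 3 transitions (2 symbol, 1 ε)
  q·r ∪ p ∪ q ∪ r·p → 16 transitions (6 symbol, 10 ε)
  (q·r ∪ p ∪ q ∪ r·p)+ → 19 transitions (6 symbol, 13 ε)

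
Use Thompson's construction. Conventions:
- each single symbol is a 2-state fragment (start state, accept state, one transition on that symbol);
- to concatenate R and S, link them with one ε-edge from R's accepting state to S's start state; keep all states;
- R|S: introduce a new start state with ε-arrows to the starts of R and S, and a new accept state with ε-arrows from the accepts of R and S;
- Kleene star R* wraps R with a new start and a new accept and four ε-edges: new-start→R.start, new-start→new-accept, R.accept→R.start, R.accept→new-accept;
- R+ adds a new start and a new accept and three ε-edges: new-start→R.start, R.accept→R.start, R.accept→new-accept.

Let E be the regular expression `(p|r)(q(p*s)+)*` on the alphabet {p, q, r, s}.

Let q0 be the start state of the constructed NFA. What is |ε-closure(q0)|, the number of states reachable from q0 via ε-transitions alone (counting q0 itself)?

Compute the ε-closure size of each fragment's start state recursively; a symbol fragment's start has no outgoing ε-edge, so its closure is just itself (size 1).
  p|r : new start ε-reaches every alternative's start; none of them accept ε, so the new accept is not reached: |ε-closure| = 1 + 1 + 1 = 3
  p* : new start has ε-edges to the inner start and to the new accept, so |ε-closure| = 2 + 1 = 3
  p*s : the left operand accepts ε, so the closure extends into the next operand (via the concat ε-link); |ε-closure| = 3 + 1 = 4
  (p*s)+ : new start ε-reaches only the body's start; the new accept needs a symbol first: |ε-closure| = 1 + 4 = 5
  q(p*s)+ : |ε-closure| equals the left operand's closure size = 1 (its accept is not ε-reachable, so the closure stops there)
  (q(p*s)+)* : the star's fresh start ε-reaches both the body's start and the fresh accept: |ε-closure| = 2 + 1 = 3
  (p|r)(q(p*s)+)* : same as the first factor's closure: |ε-closure| = 3

3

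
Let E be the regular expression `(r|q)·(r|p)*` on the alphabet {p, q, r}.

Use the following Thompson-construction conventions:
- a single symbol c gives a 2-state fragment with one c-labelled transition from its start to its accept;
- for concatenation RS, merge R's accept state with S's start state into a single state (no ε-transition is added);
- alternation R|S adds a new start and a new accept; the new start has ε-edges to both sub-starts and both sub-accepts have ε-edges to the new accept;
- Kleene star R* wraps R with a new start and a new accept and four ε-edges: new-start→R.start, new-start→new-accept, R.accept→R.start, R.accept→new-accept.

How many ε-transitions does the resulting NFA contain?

12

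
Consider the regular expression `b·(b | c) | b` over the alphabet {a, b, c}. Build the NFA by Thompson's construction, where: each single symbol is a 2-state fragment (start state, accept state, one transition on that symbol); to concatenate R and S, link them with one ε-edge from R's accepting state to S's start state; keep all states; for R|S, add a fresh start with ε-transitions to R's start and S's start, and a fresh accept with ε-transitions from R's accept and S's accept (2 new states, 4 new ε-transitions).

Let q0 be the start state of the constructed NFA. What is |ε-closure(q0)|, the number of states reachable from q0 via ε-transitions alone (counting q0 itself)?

Work bottom-up. For each fragment F, track |ε-closure(F.start)| and whether F's accept lies in that closure (i.e. whether F accepts ε). A single-symbol fragment has closure size 1 and does not accept ε.
  b | c : |ε-closure| = 1 + 1 + 1 = 3 (the new accept is not ε-reachable since no branch accepts ε)
  b·(b | c) : |ε-closure| equals the left operand's closure size = 1 (its accept is not ε-reachable, so the closure stops there)
  b·(b | c) | b : |ε-closure| = 1 + 1 + 1 = 3 (the new accept is not ε-reachable since no branch accepts ε)

3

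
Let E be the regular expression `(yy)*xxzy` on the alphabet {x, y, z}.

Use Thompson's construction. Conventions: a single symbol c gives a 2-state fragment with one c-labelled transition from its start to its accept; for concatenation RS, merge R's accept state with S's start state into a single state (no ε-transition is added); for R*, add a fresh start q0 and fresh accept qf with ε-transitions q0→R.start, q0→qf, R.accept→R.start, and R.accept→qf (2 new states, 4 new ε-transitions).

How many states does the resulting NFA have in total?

Per subexpression:
Each of the 6 symbol leaves contributes a 2-state fragment.
  yy → 3 states
  (yy)* → 5 states
  (yy)*xxzy → 9 states

9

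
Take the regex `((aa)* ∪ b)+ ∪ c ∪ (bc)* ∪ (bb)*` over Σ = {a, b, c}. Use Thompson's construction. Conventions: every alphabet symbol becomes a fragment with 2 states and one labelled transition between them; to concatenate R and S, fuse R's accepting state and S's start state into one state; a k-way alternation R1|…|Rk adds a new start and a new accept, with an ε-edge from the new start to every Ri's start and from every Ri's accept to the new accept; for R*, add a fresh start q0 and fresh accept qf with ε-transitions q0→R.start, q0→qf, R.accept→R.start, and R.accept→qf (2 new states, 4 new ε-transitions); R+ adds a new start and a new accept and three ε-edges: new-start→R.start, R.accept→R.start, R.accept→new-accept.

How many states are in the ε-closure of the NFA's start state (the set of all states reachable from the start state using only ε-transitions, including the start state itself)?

17

Compute the ε-closure size of each fragment's start state recursively; a symbol fragment's start has no outgoing ε-edge, so its closure is just itself (size 1).
  aa : |ε-closure| equals the left operand's closure size = 1 (its accept is not ε-reachable, so the closure stops there)
  (aa)* : |ε-closure| = 1 (new start) + 1 (body) + 1 (new accept) = 3
  (aa)* ∪ b : new start ε-reaches every alternative's start; at least one alternative accepts ε, so the union's new accept is reached too: |ε-closure| = 1 + 3 + 1 + 1 = 6
  ((aa)* ∪ b)+ : |ε-closure| = 1 + 6 + 1 (new accept, reached because the body accepts ε) = 8
  bc : |ε-closure| equals the left operand's closure size = 1 (its accept is not ε-reachable, so the closure stops there)
  (bc)* : the star's fresh start ε-reaches both the body's start and the fresh accept: |ε-closure| = 2 + 1 = 3
  bb : same as the first factor's closure: |ε-closure| = 1
  (bb)* : |ε-closure| = 1 (new start) + 1 (body) + 1 (new accept) = 3
  ((aa)* ∪ b)+ ∪ c ∪ (bc)* ∪ (bb)* : |ε-closure| = 1 (new start) + (8 + 1 + 3 + 3) + 1 (new accept, since some branch ε-reaches its own accept) = 17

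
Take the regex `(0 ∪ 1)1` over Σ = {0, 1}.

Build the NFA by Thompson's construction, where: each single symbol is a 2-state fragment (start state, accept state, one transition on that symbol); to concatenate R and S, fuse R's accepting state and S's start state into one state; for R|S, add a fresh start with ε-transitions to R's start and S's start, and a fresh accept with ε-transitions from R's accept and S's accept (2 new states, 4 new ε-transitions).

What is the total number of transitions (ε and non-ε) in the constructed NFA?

7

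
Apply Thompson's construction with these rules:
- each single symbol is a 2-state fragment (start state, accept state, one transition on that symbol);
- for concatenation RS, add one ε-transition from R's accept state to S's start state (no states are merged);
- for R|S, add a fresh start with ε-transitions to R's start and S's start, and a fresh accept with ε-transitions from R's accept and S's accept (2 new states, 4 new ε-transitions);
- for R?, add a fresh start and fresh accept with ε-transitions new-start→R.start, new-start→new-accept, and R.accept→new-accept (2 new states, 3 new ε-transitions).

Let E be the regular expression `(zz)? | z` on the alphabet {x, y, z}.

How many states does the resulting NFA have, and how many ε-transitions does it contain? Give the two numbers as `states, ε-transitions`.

Bottom-up over the parse tree:
Each of the 3 symbol leaves contributes 2 states and 0 ε-transitions.
  zz = 4 states, 1 ε-transition
  (zz)? = 6 states, 4 ε-transitions
  (zz)? | z = 10 states, 8 ε-transitions

10, 8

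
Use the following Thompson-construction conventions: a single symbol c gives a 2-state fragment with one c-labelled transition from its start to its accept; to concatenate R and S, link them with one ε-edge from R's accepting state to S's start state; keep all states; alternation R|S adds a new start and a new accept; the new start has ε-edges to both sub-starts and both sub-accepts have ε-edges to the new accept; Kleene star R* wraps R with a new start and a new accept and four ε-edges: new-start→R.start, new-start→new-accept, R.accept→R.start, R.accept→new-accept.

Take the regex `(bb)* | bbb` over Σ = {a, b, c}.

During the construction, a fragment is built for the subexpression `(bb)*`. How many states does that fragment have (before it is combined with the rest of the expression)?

Fragment for `(bb)*`:
Each of the 2 symbol leaves contributes a 2-state fragment.
  bb — 4 states
  (bb)* — 6 states

6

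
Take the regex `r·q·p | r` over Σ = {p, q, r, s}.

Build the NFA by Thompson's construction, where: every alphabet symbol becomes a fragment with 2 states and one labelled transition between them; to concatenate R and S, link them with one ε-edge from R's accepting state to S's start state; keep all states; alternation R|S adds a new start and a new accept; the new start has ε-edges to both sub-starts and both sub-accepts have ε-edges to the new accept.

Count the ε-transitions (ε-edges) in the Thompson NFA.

Building bottom-up:
Each of the 4 symbol leaves contributes 0 ε-transitions.
  r·q·p → 2 ε-transitions
  r·q·p | r → 6 ε-transitions

6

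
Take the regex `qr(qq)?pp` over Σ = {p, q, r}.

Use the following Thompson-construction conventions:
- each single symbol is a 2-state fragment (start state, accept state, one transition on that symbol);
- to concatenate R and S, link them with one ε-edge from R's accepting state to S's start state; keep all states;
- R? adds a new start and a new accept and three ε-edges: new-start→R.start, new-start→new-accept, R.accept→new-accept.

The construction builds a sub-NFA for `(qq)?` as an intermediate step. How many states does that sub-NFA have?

Fragment for `(qq)?`:
Each of the 2 symbol leaves contributes a 2-state fragment.
  qq → 4 states
  (qq)? → 6 states

6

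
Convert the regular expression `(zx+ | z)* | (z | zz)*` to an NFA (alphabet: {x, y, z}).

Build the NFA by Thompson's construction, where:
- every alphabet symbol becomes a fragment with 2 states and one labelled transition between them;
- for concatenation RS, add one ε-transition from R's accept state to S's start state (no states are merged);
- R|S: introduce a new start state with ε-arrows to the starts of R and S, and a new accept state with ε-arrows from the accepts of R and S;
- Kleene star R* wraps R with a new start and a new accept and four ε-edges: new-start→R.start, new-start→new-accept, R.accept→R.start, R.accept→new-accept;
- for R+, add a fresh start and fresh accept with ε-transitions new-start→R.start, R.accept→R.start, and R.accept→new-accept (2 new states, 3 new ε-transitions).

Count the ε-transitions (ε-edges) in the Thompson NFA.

Building bottom-up:
Each of the 6 symbol leaves contributes 0 ε-transitions.
  x+ — 3 ε-transitions
  zx+ — 4 ε-transitions
  zx+ | z — 8 ε-transitions
  (zx+ | z)* — 12 ε-transitions
  zz — 1 ε-transition
  z | zz — 5 ε-transitions
  (z | zz)* — 9 ε-transitions
  (zx+ | z)* | (z | zz)* — 25 ε-transitions

25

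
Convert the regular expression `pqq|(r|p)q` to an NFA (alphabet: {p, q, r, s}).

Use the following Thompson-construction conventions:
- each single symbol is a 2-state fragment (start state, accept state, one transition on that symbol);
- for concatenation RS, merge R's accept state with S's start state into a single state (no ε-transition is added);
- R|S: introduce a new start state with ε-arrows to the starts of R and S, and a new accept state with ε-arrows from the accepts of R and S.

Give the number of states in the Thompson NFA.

Bottom-up over the parse tree:
Each of the 6 symbol leaves contributes a 2-state fragment.
  pqq → 4 states
  r|p → 6 states
  (r|p)q → 7 states
  pqq|(r|p)q → 13 states

13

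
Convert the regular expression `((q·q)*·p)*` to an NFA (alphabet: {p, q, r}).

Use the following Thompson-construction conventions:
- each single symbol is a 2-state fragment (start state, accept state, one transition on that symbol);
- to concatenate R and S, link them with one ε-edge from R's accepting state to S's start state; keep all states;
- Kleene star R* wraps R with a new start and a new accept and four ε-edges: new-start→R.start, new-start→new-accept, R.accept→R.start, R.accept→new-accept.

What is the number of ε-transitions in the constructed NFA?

10

By structural recursion:
Each of the 3 symbol leaves contributes 0 ε-transitions.
  q·q : 1 ε-transition
  (q·q)* : 5 ε-transitions
  (q·q)*·p : 6 ε-transitions
  ((q·q)*·p)* : 10 ε-transitions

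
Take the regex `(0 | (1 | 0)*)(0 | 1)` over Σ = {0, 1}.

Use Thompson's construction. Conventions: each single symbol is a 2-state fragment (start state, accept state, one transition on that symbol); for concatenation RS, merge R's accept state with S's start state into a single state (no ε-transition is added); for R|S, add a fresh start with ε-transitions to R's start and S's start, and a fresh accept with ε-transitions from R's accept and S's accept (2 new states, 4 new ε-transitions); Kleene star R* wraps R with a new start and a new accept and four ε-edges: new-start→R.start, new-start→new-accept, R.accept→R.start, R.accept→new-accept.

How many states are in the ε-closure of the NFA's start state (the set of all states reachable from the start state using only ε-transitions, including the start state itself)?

10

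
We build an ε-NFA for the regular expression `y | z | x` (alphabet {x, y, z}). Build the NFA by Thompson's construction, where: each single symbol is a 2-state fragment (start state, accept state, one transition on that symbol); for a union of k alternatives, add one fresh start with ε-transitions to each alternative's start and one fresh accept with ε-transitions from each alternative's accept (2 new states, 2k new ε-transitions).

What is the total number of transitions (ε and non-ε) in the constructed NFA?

9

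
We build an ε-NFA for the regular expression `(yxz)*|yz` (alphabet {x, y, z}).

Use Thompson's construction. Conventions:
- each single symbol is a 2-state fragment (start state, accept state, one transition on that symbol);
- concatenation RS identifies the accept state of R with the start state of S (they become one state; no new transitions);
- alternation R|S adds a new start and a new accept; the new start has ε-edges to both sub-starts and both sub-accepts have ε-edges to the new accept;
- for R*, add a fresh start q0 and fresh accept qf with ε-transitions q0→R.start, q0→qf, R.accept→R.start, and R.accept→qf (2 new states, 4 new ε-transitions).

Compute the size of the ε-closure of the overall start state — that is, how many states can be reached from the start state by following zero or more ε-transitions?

Work bottom-up. For each fragment F, track |ε-closure(F.start)| and whether F's accept lies in that closure (i.e. whether F accepts ε). A single-symbol fragment has closure size 1 and does not accept ε.
  yxz → same as the first factor's closure: |closure| = 1
  (yxz)* → the star's fresh start ε-reaches both the body's start and the fresh accept: |closure| = 2 + 1 = 3
  yz → same as the first factor's closure: |closure| = 1
  (yxz)*|yz → |closure| = 1 (new start) + (3 + 1) + 1 (new accept, since some branch ε-reaches its own accept) = 6

6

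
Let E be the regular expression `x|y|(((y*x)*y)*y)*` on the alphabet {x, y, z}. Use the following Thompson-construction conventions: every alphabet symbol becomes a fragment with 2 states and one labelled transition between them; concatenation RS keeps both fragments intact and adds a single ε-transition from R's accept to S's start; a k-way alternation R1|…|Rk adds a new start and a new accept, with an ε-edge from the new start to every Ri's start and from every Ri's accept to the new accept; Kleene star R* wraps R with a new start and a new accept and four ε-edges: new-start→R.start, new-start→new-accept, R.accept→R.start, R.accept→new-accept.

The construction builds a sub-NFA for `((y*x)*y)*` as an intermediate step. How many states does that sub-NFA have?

12

Fragment for `((y*x)*y)*`:
Each of the 3 symbol leaves contributes a 2-state fragment.
  y* → 4 states
  y*x → 6 states
  (y*x)* → 8 states
  (y*x)*y → 10 states
  ((y*x)*y)* → 12 states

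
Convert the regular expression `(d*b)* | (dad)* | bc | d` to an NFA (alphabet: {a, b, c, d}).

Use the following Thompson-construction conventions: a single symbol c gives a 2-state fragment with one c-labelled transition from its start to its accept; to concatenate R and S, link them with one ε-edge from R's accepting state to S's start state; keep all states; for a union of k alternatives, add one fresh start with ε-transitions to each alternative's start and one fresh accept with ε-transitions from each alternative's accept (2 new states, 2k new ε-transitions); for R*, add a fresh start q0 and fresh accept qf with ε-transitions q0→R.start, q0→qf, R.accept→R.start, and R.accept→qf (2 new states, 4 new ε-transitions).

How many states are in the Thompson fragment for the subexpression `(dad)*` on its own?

8

Fragment for `(dad)*`:
Each of the 3 symbol leaves contributes a 2-state fragment.
  dad — 6 states
  (dad)* — 8 states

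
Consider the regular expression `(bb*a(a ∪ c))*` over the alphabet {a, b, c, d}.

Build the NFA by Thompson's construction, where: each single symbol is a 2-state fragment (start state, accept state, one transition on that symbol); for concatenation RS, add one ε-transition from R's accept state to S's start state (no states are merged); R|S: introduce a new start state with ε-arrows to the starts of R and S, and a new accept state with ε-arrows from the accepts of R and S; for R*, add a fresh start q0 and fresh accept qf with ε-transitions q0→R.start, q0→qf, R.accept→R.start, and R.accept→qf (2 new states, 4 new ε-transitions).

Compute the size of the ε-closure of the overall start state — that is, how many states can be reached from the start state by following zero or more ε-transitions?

3

Work bottom-up. For each fragment F, track |ε-closure(F.start)| and whether F's accept lies in that closure (i.e. whether F accepts ε). A single-symbol fragment has closure size 1 and does not accept ε.
  b* : |closure| = 1 (new start) + 1 (body) + 1 (new accept) = 3
  a ∪ c : |closure| = 1 + 1 + 1 = 3 (the new accept is not ε-reachable since no branch accepts ε)
  bb*a(a ∪ c) : same as the first factor's closure: |closure| = 1
  (bb*a(a ∪ c))* : |closure| = 1 (new start) + 1 (body) + 1 (new accept) = 3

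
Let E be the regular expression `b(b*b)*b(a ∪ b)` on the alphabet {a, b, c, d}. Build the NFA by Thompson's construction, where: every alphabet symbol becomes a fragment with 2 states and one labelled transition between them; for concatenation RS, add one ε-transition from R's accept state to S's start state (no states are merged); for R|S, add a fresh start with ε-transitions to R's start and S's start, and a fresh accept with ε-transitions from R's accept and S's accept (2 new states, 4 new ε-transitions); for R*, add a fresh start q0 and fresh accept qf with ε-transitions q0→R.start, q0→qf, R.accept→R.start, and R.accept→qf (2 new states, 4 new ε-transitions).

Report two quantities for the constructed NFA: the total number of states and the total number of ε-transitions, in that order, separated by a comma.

18, 16

Building bottom-up:
Each of the 6 symbol leaves contributes 2 states and 0 ε-transitions.
  b* : 4 states, 4 ε-transitions
  b*b : 6 states, 5 ε-transitions
  (b*b)* : 8 states, 9 ε-transitions
  a ∪ b : 6 states, 4 ε-transitions
  b(b*b)*b(a ∪ b) : 18 states, 16 ε-transitions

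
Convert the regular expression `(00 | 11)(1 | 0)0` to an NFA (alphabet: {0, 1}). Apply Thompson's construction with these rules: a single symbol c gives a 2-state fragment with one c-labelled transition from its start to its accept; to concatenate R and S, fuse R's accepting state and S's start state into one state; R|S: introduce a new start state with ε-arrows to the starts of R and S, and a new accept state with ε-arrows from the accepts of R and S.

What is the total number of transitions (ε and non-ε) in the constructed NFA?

15

Bottom-up over the parse tree:
Each of the 7 symbol leaves contributes 1 transition (1 symbol, 0 ε).
  00 : 2 transitions (2 symbol, 0 ε)
  11 : 2 transitions (2 symbol, 0 ε)
  00 | 11 : 8 transitions (4 symbol, 4 ε)
  1 | 0 : 6 transitions (2 symbol, 4 ε)
  (00 | 11)(1 | 0)0 : 15 transitions (7 symbol, 8 ε)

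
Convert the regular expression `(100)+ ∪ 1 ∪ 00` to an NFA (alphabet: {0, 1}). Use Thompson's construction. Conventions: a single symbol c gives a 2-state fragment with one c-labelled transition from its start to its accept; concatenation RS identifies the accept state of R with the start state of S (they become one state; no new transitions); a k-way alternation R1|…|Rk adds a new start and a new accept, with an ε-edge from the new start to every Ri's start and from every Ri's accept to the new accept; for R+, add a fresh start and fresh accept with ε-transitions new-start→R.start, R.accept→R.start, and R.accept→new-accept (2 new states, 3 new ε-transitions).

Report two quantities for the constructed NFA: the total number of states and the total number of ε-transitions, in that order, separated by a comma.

13, 9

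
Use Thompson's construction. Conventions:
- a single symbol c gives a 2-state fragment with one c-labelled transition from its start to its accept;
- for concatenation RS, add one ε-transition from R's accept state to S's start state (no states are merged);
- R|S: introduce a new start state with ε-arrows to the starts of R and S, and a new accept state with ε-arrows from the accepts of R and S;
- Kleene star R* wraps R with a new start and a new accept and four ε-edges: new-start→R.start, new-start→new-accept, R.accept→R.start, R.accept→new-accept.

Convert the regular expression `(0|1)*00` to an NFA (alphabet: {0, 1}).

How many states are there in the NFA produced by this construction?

12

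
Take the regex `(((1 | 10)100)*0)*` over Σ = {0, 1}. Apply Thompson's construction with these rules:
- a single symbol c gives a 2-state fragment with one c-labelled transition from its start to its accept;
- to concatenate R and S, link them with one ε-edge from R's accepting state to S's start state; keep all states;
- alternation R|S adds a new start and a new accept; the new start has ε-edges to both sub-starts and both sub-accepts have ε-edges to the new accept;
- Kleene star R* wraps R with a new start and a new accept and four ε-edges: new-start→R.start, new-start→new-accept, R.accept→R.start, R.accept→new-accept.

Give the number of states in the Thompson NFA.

20

Bottom-up over the parse tree:
Each of the 7 symbol leaves contributes a 2-state fragment.
  10 → 4 states
  1 | 10 → 8 states
  (1 | 10)100 → 14 states
  ((1 | 10)100)* → 16 states
  ((1 | 10)100)*0 → 18 states
  (((1 | 10)100)*0)* → 20 states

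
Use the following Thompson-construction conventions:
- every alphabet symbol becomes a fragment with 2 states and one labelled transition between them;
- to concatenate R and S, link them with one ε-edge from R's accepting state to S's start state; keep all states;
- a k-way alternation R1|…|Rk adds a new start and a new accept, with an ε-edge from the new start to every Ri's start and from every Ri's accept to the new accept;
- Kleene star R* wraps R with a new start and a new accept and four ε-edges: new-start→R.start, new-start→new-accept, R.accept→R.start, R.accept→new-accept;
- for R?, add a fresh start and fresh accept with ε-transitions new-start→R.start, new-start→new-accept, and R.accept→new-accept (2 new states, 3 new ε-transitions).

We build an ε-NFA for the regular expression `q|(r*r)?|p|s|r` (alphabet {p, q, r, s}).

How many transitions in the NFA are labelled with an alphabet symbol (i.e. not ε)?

6

Building bottom-up:
Each of the 6 symbol leaves contributes exactly 1 symbol transition.
  r* = 1 symbol transition
  r*r = 2 symbol transitions
  (r*r)? = 2 symbol transitions
  q|(r*r)?|p|s|r = 6 symbol transitions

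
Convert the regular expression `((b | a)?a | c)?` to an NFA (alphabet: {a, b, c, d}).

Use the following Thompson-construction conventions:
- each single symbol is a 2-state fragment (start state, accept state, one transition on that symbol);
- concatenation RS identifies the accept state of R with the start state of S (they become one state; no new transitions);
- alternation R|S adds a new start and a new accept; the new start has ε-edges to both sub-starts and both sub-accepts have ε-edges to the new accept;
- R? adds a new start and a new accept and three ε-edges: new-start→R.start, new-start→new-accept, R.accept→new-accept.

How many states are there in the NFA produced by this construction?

Per subexpression:
Each of the 4 symbol leaves contributes a 2-state fragment.
  b | a : 6 states
  (b | a)? : 8 states
  (b | a)?a : 9 states
  (b | a)?a | c : 13 states
  ((b | a)?a | c)? : 15 states

15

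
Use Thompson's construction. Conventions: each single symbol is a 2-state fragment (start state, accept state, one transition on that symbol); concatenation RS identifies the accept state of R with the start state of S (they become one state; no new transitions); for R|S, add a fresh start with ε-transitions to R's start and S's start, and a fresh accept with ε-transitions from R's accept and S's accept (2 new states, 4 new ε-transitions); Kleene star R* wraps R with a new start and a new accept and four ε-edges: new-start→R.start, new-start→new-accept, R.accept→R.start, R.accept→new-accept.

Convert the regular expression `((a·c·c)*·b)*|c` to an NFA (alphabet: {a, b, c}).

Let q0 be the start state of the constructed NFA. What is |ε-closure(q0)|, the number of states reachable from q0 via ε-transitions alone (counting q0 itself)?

8

Compute the ε-closure size of each fragment's start state recursively; a symbol fragment's start has no outgoing ε-edge, so its closure is just itself (size 1).
  a·c·c → |ε-closure| equals the left operand's closure size = 1 (its accept is not ε-reachable, so the closure stops there)
  (a·c·c)* → new start has ε-edges to the inner start and to the new accept, so |ε-closure| = 2 + 1 = 3
  (a·c·c)*·b → the left operand accepts ε, so the closure extends into the next operand (the shared merged state is already counted); |ε-closure| = 3 + (1−1) = 3
  ((a·c·c)*·b)* → the star's fresh start ε-reaches both the body's start and the fresh accept: |ε-closure| = 2 + 3 = 5
  ((a·c·c)*·b)*|c → |ε-closure| = 1 (new start) + (5 + 1) + 1 (new accept, since some branch ε-reaches its own accept) = 8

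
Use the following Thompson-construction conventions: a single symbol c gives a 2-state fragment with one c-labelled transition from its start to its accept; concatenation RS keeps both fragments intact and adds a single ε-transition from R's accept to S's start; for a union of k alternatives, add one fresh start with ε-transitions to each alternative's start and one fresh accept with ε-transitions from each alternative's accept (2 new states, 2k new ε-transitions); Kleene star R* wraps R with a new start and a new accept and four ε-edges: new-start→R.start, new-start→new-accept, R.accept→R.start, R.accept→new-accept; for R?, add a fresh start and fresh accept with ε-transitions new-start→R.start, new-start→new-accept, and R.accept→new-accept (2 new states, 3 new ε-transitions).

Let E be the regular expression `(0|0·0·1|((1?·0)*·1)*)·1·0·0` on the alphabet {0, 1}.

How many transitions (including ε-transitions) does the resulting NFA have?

34

Bottom-up over the parse tree:
Each of the 10 symbol leaves contributes 1 transition (1 symbol, 0 ε).
  0·0·1 : 5 transitions (3 symbol, 2 ε)
  1? : 4 transitions (1 symbol, 3 ε)
  1?·0 : 6 transitions (2 symbol, 4 ε)
  (1?·0)* : 10 transitions (2 symbol, 8 ε)
  (1?·0)*·1 : 12 transitions (3 symbol, 9 ε)
  ((1?·0)*·1)* : 16 transitions (3 symbol, 13 ε)
  0|0·0·1|((1?·0)*·1)* : 28 transitions (7 symbol, 21 ε)
  (0|0·0·1|((1?·0)*·1)*)·1·0·0 : 34 transitions (10 symbol, 24 ε)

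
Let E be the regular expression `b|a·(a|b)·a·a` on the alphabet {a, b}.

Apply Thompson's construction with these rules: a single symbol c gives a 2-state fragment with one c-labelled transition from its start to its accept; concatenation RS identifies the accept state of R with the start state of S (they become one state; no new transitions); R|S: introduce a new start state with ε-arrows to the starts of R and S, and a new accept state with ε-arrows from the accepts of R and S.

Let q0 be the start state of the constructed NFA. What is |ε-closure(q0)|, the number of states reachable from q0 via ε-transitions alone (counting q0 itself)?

3

Let C(F) = |ε-closure(F.start)| within fragment F, and note whether F accepts ε. Symbol fragments have C = 1 and do not accept ε. Then:
  a|b — new start ε-reaches every alternative's start; none of them accept ε, so the new accept is not reached: |closure| = 1 + 1 + 1 = 3
  a·(a|b)·a·a — |closure| equals the left operand's closure size = 1 (its accept is not ε-reachable, so the closure stops there)
  b|a·(a|b)·a·a — |closure| = 1 + 1 + 1 = 3 (the new accept is not ε-reachable since no branch accepts ε)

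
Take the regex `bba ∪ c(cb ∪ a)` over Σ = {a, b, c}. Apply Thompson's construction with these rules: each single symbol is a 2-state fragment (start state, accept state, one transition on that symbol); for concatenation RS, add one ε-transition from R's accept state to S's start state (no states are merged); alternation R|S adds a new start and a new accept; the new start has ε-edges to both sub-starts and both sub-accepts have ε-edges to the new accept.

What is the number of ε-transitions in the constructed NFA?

By structural recursion:
Each of the 7 symbol leaves contributes 0 ε-transitions.
  bba : 2 ε-transitions
  cb : 1 ε-transition
  cb ∪ a : 5 ε-transitions
  c(cb ∪ a) : 6 ε-transitions
  bba ∪ c(cb ∪ a) : 12 ε-transitions

12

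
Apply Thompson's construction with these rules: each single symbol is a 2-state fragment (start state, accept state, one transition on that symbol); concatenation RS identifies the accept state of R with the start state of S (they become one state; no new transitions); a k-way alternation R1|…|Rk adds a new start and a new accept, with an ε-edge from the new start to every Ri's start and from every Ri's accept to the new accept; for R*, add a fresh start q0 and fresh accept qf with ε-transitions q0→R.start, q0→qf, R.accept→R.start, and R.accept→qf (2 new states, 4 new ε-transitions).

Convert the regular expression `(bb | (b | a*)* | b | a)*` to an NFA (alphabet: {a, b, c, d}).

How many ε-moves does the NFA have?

24

Building bottom-up:
Each of the 6 symbol leaves contributes 0 ε-transitions.
  bb — 0 ε-transitions
  a* — 4 ε-transitions
  b | a* — 8 ε-transitions
  (b | a*)* — 12 ε-transitions
  bb | (b | a*)* | b | a — 20 ε-transitions
  (bb | (b | a*)* | b | a)* — 24 ε-transitions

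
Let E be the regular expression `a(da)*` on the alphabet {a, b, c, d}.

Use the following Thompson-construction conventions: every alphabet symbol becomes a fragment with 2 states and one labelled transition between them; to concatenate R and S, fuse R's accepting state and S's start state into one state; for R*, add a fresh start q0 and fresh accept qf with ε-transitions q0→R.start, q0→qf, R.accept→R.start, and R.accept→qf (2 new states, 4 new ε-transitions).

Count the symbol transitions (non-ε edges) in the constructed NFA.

3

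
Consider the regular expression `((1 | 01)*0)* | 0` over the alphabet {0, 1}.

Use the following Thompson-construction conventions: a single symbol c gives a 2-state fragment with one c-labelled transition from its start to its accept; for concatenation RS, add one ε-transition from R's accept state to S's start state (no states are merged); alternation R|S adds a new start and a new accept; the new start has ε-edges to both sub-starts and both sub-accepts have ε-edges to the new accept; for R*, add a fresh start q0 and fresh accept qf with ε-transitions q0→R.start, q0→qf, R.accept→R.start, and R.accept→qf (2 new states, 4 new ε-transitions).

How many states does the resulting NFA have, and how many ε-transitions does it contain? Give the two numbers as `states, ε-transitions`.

By structural recursion:
Each of the 5 symbol leaves contributes 2 states and 0 ε-transitions.
  01 → 4 states, 1 ε-transition
  1 | 01 → 8 states, 5 ε-transitions
  (1 | 01)* → 10 states, 9 ε-transitions
  (1 | 01)*0 → 12 states, 10 ε-transitions
  ((1 | 01)*0)* → 14 states, 14 ε-transitions
  ((1 | 01)*0)* | 0 → 18 states, 18 ε-transitions

18, 18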